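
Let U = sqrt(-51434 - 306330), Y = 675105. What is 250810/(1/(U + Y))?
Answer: 169323085050 + 501620*I*sqrt(89441) ≈ 1.6932e+11 + 1.5002e+8*I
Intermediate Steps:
U = 2*I*sqrt(89441) (U = sqrt(-357764) = 2*I*sqrt(89441) ≈ 598.13*I)
250810/(1/(U + Y)) = 250810/(1/(2*I*sqrt(89441) + 675105)) = 250810/(1/(675105 + 2*I*sqrt(89441))) = 250810*(675105 + 2*I*sqrt(89441)) = 169323085050 + 501620*I*sqrt(89441)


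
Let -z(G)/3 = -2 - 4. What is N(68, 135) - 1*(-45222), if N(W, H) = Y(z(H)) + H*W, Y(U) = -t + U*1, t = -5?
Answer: 54425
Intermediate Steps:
z(G) = 18 (z(G) = -3*(-2 - 4) = -3*(-6) = 18)
Y(U) = 5 + U (Y(U) = -1*(-5) + U*1 = 5 + U)
N(W, H) = 23 + H*W (N(W, H) = (5 + 18) + H*W = 23 + H*W)
N(68, 135) - 1*(-45222) = (23 + 135*68) - 1*(-45222) = (23 + 9180) + 45222 = 9203 + 45222 = 54425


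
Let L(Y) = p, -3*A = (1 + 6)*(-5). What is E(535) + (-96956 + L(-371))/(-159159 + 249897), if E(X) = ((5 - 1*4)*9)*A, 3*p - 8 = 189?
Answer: 28291799/272214 ≈ 103.93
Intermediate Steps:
p = 197/3 (p = 8/3 + (1/3)*189 = 8/3 + 63 = 197/3 ≈ 65.667)
A = 35/3 (A = -(1 + 6)*(-5)/3 = -7*(-5)/3 = -1/3*(-35) = 35/3 ≈ 11.667)
L(Y) = 197/3
E(X) = 105 (E(X) = ((5 - 1*4)*9)*(35/3) = ((5 - 4)*9)*(35/3) = (1*9)*(35/3) = 9*(35/3) = 105)
E(535) + (-96956 + L(-371))/(-159159 + 249897) = 105 + (-96956 + 197/3)/(-159159 + 249897) = 105 - 290671/3/90738 = 105 - 290671/3*1/90738 = 105 - 290671/272214 = 28291799/272214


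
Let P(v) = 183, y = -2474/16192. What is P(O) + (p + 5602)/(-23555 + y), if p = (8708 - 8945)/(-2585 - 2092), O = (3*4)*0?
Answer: 54336148791237/297305224003 ≈ 182.76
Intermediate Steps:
y = -1237/8096 (y = -2474*1/16192 = -1237/8096 ≈ -0.15279)
O = 0 (O = 12*0 = 0)
p = 79/1559 (p = -237/(-4677) = -237*(-1/4677) = 79/1559 ≈ 0.050673)
P(O) + (p + 5602)/(-23555 + y) = 183 + (79/1559 + 5602)/(-23555 - 1237/8096) = 183 + 8733597/(1559*(-190702517/8096)) = 183 + (8733597/1559)*(-8096/190702517) = 183 - 70707201312/297305224003 = 54336148791237/297305224003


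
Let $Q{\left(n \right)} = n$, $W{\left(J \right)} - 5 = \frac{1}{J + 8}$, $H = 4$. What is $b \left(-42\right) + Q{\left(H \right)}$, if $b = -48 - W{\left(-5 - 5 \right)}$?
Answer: $2209$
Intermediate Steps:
$W{\left(J \right)} = 5 + \frac{1}{8 + J}$ ($W{\left(J \right)} = 5 + \frac{1}{J + 8} = 5 + \frac{1}{8 + J}$)
$b = - \frac{105}{2}$ ($b = -48 - \frac{41 + 5 \left(-5 - 5\right)}{8 - 10} = -48 - \frac{41 + 5 \left(-10\right)}{8 - 10} = -48 - \frac{41 - 50}{-2} = -48 - \left(- \frac{1}{2}\right) \left(-9\right) = -48 - \frac{9}{2} = - \frac{105}{2} \approx -52.5$)
$b \left(-42\right) + Q{\left(H \right)} = \left(- \frac{105}{2}\right) \left(-42\right) + 4 = 2205 + 4 = 2209$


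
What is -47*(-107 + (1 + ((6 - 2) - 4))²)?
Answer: 4982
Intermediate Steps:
-47*(-107 + (1 + ((6 - 2) - 4))²) = -47*(-107 + (1 + (4 - 4))²) = -47*(-107 + (1 + 0)²) = -47*(-107 + 1²) = -47*(-107 + 1) = -47*(-106) = 4982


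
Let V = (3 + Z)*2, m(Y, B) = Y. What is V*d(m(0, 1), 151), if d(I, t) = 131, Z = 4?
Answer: 1834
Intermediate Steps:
V = 14 (V = (3 + 4)*2 = 7*2 = 14)
V*d(m(0, 1), 151) = 14*131 = 1834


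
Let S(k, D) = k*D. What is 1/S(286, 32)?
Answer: 1/9152 ≈ 0.00010927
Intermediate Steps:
S(k, D) = D*k
1/S(286, 32) = 1/(32*286) = 1/9152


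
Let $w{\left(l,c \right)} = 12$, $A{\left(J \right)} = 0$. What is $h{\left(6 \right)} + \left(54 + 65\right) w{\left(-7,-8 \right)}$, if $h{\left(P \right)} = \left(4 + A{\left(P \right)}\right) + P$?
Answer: $1438$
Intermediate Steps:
$h{\left(P \right)} = 4 + P$ ($h{\left(P \right)} = \left(4 + 0\right) + P = 4 + P$)
$h{\left(6 \right)} + \left(54 + 65\right) w{\left(-7,-8 \right)} = \left(4 + 6\right) + \left(54 + 65\right) 12 = 10 + 119 \cdot 12 = 10 + 1428 = 1438$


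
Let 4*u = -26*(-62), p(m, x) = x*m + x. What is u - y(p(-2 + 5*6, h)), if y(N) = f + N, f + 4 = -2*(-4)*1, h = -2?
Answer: 457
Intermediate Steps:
f = 4 (f = -4 - 2*(-4)*1 = -4 + 8*1 = -4 + 8 = 4)
p(m, x) = x + m*x (p(m, x) = m*x + x = x + m*x)
u = 403 (u = (-26*(-62))/4 = (¼)*1612 = 403)
y(N) = 4 + N
u - y(p(-2 + 5*6, h)) = 403 - (4 - 2*(1 + (-2 + 5*6))) = 403 - (4 - 2*(1 + (-2 + 30))) = 403 - (4 - 2*(1 + 28)) = 403 - (4 - 2*29) = 403 - (4 - 58) = 403 - 1*(-54) = 403 + 54 = 457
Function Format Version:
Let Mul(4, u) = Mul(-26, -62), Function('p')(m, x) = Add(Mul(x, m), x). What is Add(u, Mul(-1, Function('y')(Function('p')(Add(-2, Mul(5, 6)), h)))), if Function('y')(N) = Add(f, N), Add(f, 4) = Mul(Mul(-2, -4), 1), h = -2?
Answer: 457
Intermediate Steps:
f = 4 (f = Add(-4, Mul(Mul(-2, -4), 1)) = Add(-4, Mul(8, 1)) = Add(-4, 8) = 4)
Function('p')(m, x) = Add(x, Mul(m, x)) (Function('p')(m, x) = Add(Mul(m, x), x) = Add(x, Mul(m, x)))
u = 403 (u = Mul(Rational(1, 4), Mul(-26, -62)) = Mul(Rational(1, 4), 1612) = 403)
Function('y')(N) = Add(4, N)
Add(u, Mul(-1, Function('y')(Function('p')(Add(-2, Mul(5, 6)), h)))) = Add(403, Mul(-1, Add(4, Mul(-2, Add(1, Add(-2, Mul(5, 6))))))) = Add(403, Mul(-1, Add(4, Mul(-2, Add(1, Add(-2, 30)))))) = Add(403, Mul(-1, Add(4, Mul(-2, Add(1, 28))))) = Add(403, Mul(-1, Add(4, Mul(-2, 29)))) = Add(403, Mul(-1, Add(4, -58))) = Add(403, Mul(-1, -54)) = Add(403, 54) = 457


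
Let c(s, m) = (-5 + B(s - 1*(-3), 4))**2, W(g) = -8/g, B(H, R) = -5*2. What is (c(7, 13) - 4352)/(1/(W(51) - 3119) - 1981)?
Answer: 656510779/315131588 ≈ 2.0833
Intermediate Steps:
B(H, R) = -10
c(s, m) = 225 (c(s, m) = (-5 - 10)**2 = (-15)**2 = 225)
(c(7, 13) - 4352)/(1/(W(51) - 3119) - 1981) = (225 - 4352)/(1/(-8/51 - 3119) - 1981) = -4127/(1/(-8*1/51 - 3119) - 1981) = -4127/(1/(-8/51 - 3119) - 1981) = -4127/(1/(-159077/51) - 1981) = -4127/(-51/159077 - 1981) = -4127/(-315131588/159077) = -4127*(-159077/315131588) = 656510779/315131588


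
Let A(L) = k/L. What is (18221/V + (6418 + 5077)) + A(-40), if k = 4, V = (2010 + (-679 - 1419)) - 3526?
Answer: 103810869/9035 ≈ 11490.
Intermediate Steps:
V = -3614 (V = (2010 - 2098) - 3526 = -88 - 3526 = -3614)
A(L) = 4/L
(18221/V + (6418 + 5077)) + A(-40) = (18221/(-3614) + (6418 + 5077)) + 4/(-40) = (18221*(-1/3614) + 11495) + 4*(-1/40) = (-18221/3614 + 11495) - 1/10 = 41524709/3614 - 1/10 = 103810869/9035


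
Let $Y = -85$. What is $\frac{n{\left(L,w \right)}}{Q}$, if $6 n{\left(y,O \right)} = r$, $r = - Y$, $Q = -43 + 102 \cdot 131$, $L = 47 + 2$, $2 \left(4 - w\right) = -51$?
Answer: $\frac{85}{79914} \approx 0.0010636$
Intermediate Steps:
$w = \frac{59}{2}$ ($w = 4 - - \frac{51}{2} = 4 + \frac{51}{2} = \frac{59}{2} \approx 29.5$)
$L = 49$
$Q = 13319$ ($Q = -43 + 13362 = 13319$)
$r = 85$ ($r = \left(-1\right) \left(-85\right) = 85$)
$n{\left(y,O \right)} = \frac{85}{6}$ ($n{\left(y,O \right)} = \frac{1}{6} \cdot 85 = \frac{85}{6}$)
$\frac{n{\left(L,w \right)}}{Q} = \frac{85}{6 \cdot 13319} = \frac{85}{6} \cdot \frac{1}{13319} = \frac{85}{79914}$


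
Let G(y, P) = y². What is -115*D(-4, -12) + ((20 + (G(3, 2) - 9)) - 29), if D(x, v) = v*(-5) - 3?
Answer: -6564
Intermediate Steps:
D(x, v) = -3 - 5*v (D(x, v) = -5*v - 3 = -3 - 5*v)
-115*D(-4, -12) + ((20 + (G(3, 2) - 9)) - 29) = -115*(-3 - 5*(-12)) + ((20 + (3² - 9)) - 29) = -115*(-3 + 60) + ((20 + (9 - 9)) - 29) = -115*57 + ((20 + 0) - 29) = -6555 + (20 - 29) = -6555 - 9 = -6564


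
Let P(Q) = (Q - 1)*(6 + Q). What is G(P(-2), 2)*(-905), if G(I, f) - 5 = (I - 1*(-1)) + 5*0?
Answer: 5430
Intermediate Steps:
P(Q) = (-1 + Q)*(6 + Q)
G(I, f) = 6 + I (G(I, f) = 5 + ((I - 1*(-1)) + 5*0) = 5 + ((I + 1) + 0) = 5 + ((1 + I) + 0) = 5 + (1 + I) = 6 + I)
G(P(-2), 2)*(-905) = (6 + (-6 + (-2)² + 5*(-2)))*(-905) = (6 + (-6 + 4 - 10))*(-905) = (6 - 12)*(-905) = -6*(-905) = 5430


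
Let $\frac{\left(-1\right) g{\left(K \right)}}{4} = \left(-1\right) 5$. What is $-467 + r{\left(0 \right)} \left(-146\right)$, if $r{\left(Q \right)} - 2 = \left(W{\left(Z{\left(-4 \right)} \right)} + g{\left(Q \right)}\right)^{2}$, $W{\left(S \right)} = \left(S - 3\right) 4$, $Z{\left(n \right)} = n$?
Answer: $-10103$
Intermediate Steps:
$g{\left(K \right)} = 20$ ($g{\left(K \right)} = - 4 \left(\left(-1\right) 5\right) = \left(-4\right) \left(-5\right) = 20$)
$W{\left(S \right)} = -12 + 4 S$ ($W{\left(S \right)} = \left(-3 + S\right) 4 = -12 + 4 S$)
$r{\left(Q \right)} = 66$ ($r{\left(Q \right)} = 2 + \left(\left(-12 + 4 \left(-4\right)\right) + 20\right)^{2} = 2 + \left(\left(-12 - 16\right) + 20\right)^{2} = 2 + \left(-28 + 20\right)^{2} = 2 + \left(-8\right)^{2} = 2 + 64 = 66$)
$-467 + r{\left(0 \right)} \left(-146\right) = -467 + 66 \left(-146\right) = -467 - 9636 = -10103$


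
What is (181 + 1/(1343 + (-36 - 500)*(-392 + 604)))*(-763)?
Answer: -15507447004/112289 ≈ -1.3810e+5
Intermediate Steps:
(181 + 1/(1343 + (-36 - 500)*(-392 + 604)))*(-763) = (181 + 1/(1343 - 536*212))*(-763) = (181 + 1/(1343 - 113632))*(-763) = (181 + 1/(-112289))*(-763) = (181 - 1/112289)*(-763) = (20324308/112289)*(-763) = -15507447004/112289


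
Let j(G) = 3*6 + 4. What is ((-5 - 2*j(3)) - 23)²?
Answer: 5184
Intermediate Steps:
j(G) = 22 (j(G) = 18 + 4 = 22)
((-5 - 2*j(3)) - 23)² = ((-5 - 2*22) - 23)² = ((-5 - 44) - 23)² = (-49 - 23)² = (-72)² = 5184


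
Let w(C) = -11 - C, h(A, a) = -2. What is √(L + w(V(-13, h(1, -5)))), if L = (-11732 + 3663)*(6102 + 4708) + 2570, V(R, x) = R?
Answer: I*√87223318 ≈ 9339.3*I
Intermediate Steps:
L = -87223320 (L = -8069*10810 + 2570 = -87225890 + 2570 = -87223320)
√(L + w(V(-13, h(1, -5)))) = √(-87223320 + (-11 - 1*(-13))) = √(-87223320 + (-11 + 13)) = √(-87223320 + 2) = √(-87223318) = I*√87223318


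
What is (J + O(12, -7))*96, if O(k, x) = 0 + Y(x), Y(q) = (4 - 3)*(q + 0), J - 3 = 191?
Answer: 17952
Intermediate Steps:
J = 194 (J = 3 + 191 = 194)
Y(q) = q (Y(q) = 1*q = q)
O(k, x) = x (O(k, x) = 0 + x = x)
(J + O(12, -7))*96 = (194 - 7)*96 = 187*96 = 17952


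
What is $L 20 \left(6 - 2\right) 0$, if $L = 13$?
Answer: $0$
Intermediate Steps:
$L 20 \left(6 - 2\right) 0 = 13 \cdot 20 \left(6 - 2\right) 0 = 260 \cdot 4 \cdot 0 = 260 \cdot 0 = 0$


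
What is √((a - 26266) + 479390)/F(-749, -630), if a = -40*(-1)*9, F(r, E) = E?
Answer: -√113371/315 ≈ -1.0689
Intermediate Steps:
a = 360 (a = 40*9 = 360)
√((a - 26266) + 479390)/F(-749, -630) = √((360 - 26266) + 479390)/(-630) = √(-25906 + 479390)*(-1/630) = √453484*(-1/630) = (2*√113371)*(-1/630) = -√113371/315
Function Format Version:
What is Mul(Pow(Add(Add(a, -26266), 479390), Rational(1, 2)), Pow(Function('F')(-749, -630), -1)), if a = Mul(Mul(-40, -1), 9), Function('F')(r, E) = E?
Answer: Mul(Rational(-1, 315), Pow(113371, Rational(1, 2))) ≈ -1.0689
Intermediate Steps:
a = 360 (a = Mul(40, 9) = 360)
Mul(Pow(Add(Add(a, -26266), 479390), Rational(1, 2)), Pow(Function('F')(-749, -630), -1)) = Mul(Pow(Add(Add(360, -26266), 479390), Rational(1, 2)), Pow(-630, -1)) = Mul(Pow(Add(-25906, 479390), Rational(1, 2)), Rational(-1, 630)) = Mul(Pow(453484, Rational(1, 2)), Rational(-1, 630)) = Mul(Mul(2, Pow(113371, Rational(1, 2))), Rational(-1, 630)) = Mul(Rational(-1, 315), Pow(113371, Rational(1, 2)))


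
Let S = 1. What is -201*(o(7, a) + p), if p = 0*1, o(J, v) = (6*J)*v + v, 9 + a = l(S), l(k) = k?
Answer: 69144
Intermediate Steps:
a = -8 (a = -9 + 1 = -8)
o(J, v) = v + 6*J*v (o(J, v) = 6*J*v + v = v + 6*J*v)
p = 0
-201*(o(7, a) + p) = -201*(-8*(1 + 6*7) + 0) = -201*(-8*(1 + 42) + 0) = -201*(-8*43 + 0) = -201*(-344 + 0) = -201*(-344) = 69144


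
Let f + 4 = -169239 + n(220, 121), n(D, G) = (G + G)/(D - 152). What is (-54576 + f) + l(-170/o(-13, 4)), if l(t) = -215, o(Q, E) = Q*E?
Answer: -7617035/34 ≈ -2.2403e+5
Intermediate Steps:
n(D, G) = 2*G/(-152 + D) (n(D, G) = (2*G)/(-152 + D) = 2*G/(-152 + D))
o(Q, E) = E*Q
f = -5754141/34 (f = -4 + (-169239 + 2*121/(-152 + 220)) = -4 + (-169239 + 2*121/68) = -4 + (-169239 + 2*121*(1/68)) = -4 + (-169239 + 121/34) = -4 - 5754005/34 = -5754141/34 ≈ -1.6924e+5)
(-54576 + f) + l(-170/o(-13, 4)) = (-54576 - 5754141/34) - 215 = -7609725/34 - 215 = -7617035/34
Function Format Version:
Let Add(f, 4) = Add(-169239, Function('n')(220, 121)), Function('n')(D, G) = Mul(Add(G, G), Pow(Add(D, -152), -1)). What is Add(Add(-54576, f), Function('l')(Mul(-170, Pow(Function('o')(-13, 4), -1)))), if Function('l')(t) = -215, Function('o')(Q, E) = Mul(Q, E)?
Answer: Rational(-7617035, 34) ≈ -2.2403e+5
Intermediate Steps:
Function('n')(D, G) = Mul(2, G, Pow(Add(-152, D), -1)) (Function('n')(D, G) = Mul(Mul(2, G), Pow(Add(-152, D), -1)) = Mul(2, G, Pow(Add(-152, D), -1)))
Function('o')(Q, E) = Mul(E, Q)
f = Rational(-5754141, 34) (f = Add(-4, Add(-169239, Mul(2, 121, Pow(Add(-152, 220), -1)))) = Add(-4, Add(-169239, Mul(2, 121, Pow(68, -1)))) = Add(-4, Add(-169239, Mul(2, 121, Rational(1, 68)))) = Add(-4, Add(-169239, Rational(121, 34))) = Add(-4, Rational(-5754005, 34)) = Rational(-5754141, 34) ≈ -1.6924e+5)
Add(Add(-54576, f), Function('l')(Mul(-170, Pow(Function('o')(-13, 4), -1)))) = Add(Add(-54576, Rational(-5754141, 34)), -215) = Add(Rational(-7609725, 34), -215) = Rational(-7617035, 34)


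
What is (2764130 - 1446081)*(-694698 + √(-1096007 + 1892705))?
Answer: -915646004202 + 3954147*√88522 ≈ -9.1447e+11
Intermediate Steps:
(2764130 - 1446081)*(-694698 + √(-1096007 + 1892705)) = 1318049*(-694698 + √796698) = 1318049*(-694698 + 3*√88522) = -915646004202 + 3954147*√88522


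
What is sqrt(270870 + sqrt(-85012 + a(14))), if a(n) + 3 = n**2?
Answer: sqrt(270870 + 7*I*sqrt(1731)) ≈ 520.45 + 0.28*I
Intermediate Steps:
a(n) = -3 + n**2
sqrt(270870 + sqrt(-85012 + a(14))) = sqrt(270870 + sqrt(-85012 + (-3 + 14**2))) = sqrt(270870 + sqrt(-85012 + (-3 + 196))) = sqrt(270870 + sqrt(-85012 + 193)) = sqrt(270870 + sqrt(-84819)) = sqrt(270870 + 7*I*sqrt(1731))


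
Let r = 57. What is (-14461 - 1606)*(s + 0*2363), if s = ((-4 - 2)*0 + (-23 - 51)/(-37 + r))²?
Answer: -21995723/100 ≈ -2.1996e+5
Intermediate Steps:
s = 1369/100 (s = ((-4 - 2)*0 + (-23 - 51)/(-37 + 57))² = (-6*0 - 74/20)² = (0 - 74*1/20)² = (0 - 37/10)² = (-37/10)² = 1369/100 ≈ 13.690)
(-14461 - 1606)*(s + 0*2363) = (-14461 - 1606)*(1369/100 + 0*2363) = -16067*(1369/100 + 0) = -16067*1369/100 = -21995723/100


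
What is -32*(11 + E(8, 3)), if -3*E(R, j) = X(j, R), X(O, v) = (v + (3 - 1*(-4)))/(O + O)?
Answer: -976/3 ≈ -325.33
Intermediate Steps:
X(O, v) = (7 + v)/(2*O) (X(O, v) = (v + (3 + 4))/((2*O)) = (v + 7)*(1/(2*O)) = (7 + v)*(1/(2*O)) = (7 + v)/(2*O))
E(R, j) = -(7 + R)/(6*j)
-32*(11 + E(8, 3)) = -32*(11 + (⅙)*(-7 - 1*8)/3) = -32*(11 + (⅙)*(⅓)*(-7 - 8)) = -32*(11 + (⅙)*(⅓)*(-15)) = -32*(11 - ⅚) = -32*61/6 = -976/3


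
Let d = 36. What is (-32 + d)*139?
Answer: 556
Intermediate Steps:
(-32 + d)*139 = (-32 + 36)*139 = 4*139 = 556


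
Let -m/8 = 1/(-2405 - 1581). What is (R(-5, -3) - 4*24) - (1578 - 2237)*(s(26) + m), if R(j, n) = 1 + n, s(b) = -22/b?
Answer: -16952071/25909 ≈ -654.29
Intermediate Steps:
m = 4/1993 (m = -8/(-2405 - 1581) = -8/(-3986) = -8*(-1/3986) = 4/1993 ≈ 0.0020070)
(R(-5, -3) - 4*24) - (1578 - 2237)*(s(26) + m) = ((1 - 3) - 4*24) - (1578 - 2237)*(-22/26 + 4/1993) = (-2 - 96) - (-659)*(-22*1/26 + 4/1993) = -98 - (-659)*(-11/13 + 4/1993) = -98 - (-659)*(-21871)/25909 = -98 - 1*14412989/25909 = -98 - 14412989/25909 = -16952071/25909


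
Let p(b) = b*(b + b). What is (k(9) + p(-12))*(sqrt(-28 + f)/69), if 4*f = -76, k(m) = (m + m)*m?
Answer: 150*I*sqrt(47)/23 ≈ 44.711*I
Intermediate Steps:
k(m) = 2*m**2 (k(m) = (2*m)*m = 2*m**2)
f = -19 (f = (1/4)*(-76) = -19)
p(b) = 2*b**2 (p(b) = b*(2*b) = 2*b**2)
(k(9) + p(-12))*(sqrt(-28 + f)/69) = (2*9**2 + 2*(-12)**2)*(sqrt(-28 - 19)/69) = (2*81 + 2*144)*(sqrt(-47)*(1/69)) = (162 + 288)*((I*sqrt(47))*(1/69)) = 450*(I*sqrt(47)/69) = 150*I*sqrt(47)/23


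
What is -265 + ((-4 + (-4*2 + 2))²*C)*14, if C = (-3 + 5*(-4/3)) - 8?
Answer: -74995/3 ≈ -24998.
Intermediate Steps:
C = -53/3 (C = (-3 + 5*(-4*⅓)) - 8 = (-3 + 5*(-4/3)) - 8 = (-3 - 20/3) - 8 = -29/3 - 8 = -53/3 ≈ -17.667)
-265 + ((-4 + (-4*2 + 2))²*C)*14 = -265 + ((-4 + (-4*2 + 2))²*(-53/3))*14 = -265 + ((-4 + (-8 + 2))²*(-53/3))*14 = -265 + ((-4 - 6)²*(-53/3))*14 = -265 + ((-10)²*(-53/3))*14 = -265 + (100*(-53/3))*14 = -265 - 5300/3*14 = -265 - 74200/3 = -74995/3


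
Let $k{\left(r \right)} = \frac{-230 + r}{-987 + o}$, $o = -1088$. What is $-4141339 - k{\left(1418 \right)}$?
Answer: $- \frac{8593277237}{2075} \approx -4.1413 \cdot 10^{6}$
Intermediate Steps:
$k{\left(r \right)} = \frac{46}{415} - \frac{r}{2075}$ ($k{\left(r \right)} = \frac{-230 + r}{-987 - 1088} = \frac{-230 + r}{-2075} = \left(-230 + r\right) \left(- \frac{1}{2075}\right) = \frac{46}{415} - \frac{r}{2075}$)
$-4141339 - k{\left(1418 \right)} = -4141339 - \left(\frac{46}{415} - \frac{1418}{2075}\right) = -4141339 - - \frac{1188}{2075} = -4141339 + \frac{1188}{2075} = - \frac{8593277237}{2075}$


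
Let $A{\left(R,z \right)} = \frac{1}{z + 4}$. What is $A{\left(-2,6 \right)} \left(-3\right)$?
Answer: $- \frac{3}{10} \approx -0.3$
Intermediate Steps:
$A{\left(R,z \right)} = \frac{1}{4 + z}$
$A{\left(-2,6 \right)} \left(-3\right) = \frac{1}{4 + 6} \left(-3\right) = \frac{1}{10} \left(-3\right) = - \frac{3}{10}$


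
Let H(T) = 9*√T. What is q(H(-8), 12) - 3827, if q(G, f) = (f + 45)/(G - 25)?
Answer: -256484/67 - 54*I*√2/67 ≈ -3828.1 - 1.1398*I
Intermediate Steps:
q(G, f) = (45 + f)/(-25 + G)
q(H(-8), 12) - 3827 = (45 + 12)/(-25 + 9*√(-8)) - 3827 = 57/(-25 + 9*(2*I*√2)) - 3827 = 57/(-25 + 18*I*√2) - 3827 = -3827 + 57/(-25 + 18*I*√2)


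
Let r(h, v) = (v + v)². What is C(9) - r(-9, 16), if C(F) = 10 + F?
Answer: -1005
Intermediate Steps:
r(h, v) = 4*v² (r(h, v) = (2*v)² = 4*v²)
C(9) - r(-9, 16) = (10 + 9) - 4*16² = 19 - 4*256 = 19 - 1*1024 = 19 - 1024 = -1005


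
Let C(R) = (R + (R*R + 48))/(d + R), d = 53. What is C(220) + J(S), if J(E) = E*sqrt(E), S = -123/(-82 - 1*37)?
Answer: 48668/273 + 123*sqrt(14637)/14161 ≈ 179.32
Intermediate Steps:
S = 123/119 (S = -123/(-82 - 37) = -123/(-119) = -123*(-1/119) = 123/119 ≈ 1.0336)
J(E) = E**(3/2)
C(R) = (48 + R + R**2)/(53 + R) (C(R) = (R + (R*R + 48))/(53 + R) = (R + (R**2 + 48))/(53 + R) = (R + (48 + R**2))/(53 + R) = (48 + R + R**2)/(53 + R))
C(220) + J(S) = (48 + 220 + 220**2)/(53 + 220) + (123/119)**(3/2) = (48 + 220 + 48400)/273 + 123*sqrt(14637)/14161 = (1/273)*48668 + 123*sqrt(14637)/14161 = 48668/273 + 123*sqrt(14637)/14161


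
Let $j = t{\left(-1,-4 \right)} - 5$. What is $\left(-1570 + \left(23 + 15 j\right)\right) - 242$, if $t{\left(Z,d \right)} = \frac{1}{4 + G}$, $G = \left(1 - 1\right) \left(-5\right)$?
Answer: $- \frac{7441}{4} \approx -1860.3$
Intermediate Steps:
$G = 0$ ($G = 0 \left(-5\right) = 0$)
$t{\left(Z,d \right)} = \frac{1}{4}$ ($t{\left(Z,d \right)} = \frac{1}{4 + 0} = \frac{1}{4}$)
$j = - \frac{19}{4}$ ($j = \frac{1}{4} - 5 = - \frac{19}{4} \approx -4.75$)
$\left(-1570 + \left(23 + 15 j\right)\right) - 242 = \left(-1570 + \left(23 + 15 \left(- \frac{19}{4}\right)\right)\right) - 242 = \left(-1570 + \left(23 - \frac{285}{4}\right)\right) - 242 = \left(-1570 - \frac{193}{4}\right) - 242 = - \frac{6473}{4} - 242 = - \frac{7441}{4}$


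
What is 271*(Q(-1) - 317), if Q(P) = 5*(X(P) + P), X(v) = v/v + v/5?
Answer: -86178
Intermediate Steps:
X(v) = 1 + v/5 (X(v) = 1 + v*(⅕) = 1 + v/5)
Q(P) = 5 + 6*P (Q(P) = 5*((1 + P/5) + P) = 5*(1 + 6*P/5) = 5 + 6*P)
271*(Q(-1) - 317) = 271*((5 + 6*(-1)) - 317) = 271*((5 - 6) - 317) = 271*(-1 - 317) = 271*(-318) = -86178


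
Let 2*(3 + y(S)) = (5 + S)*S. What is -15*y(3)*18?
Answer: -2430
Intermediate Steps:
y(S) = -3 + S*(5 + S)/2 (y(S) = -3 + ((5 + S)*S)/2 = -3 + (S*(5 + S))/2 = -3 + S*(5 + S)/2)
-15*y(3)*18 = -15*(-3 + (½)*3² + (5/2)*3)*18 = -15*(-3 + (½)*9 + 15/2)*18 = -15*(-3 + 9/2 + 15/2)*18 = -15*9*18 = -135*18 = -2430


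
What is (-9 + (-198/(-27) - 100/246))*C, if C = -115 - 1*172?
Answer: 595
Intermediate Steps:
C = -287 (C = -115 - 172 = -287)
(-9 + (-198/(-27) - 100/246))*C = (-9 + (-198/(-27) - 100/246))*(-287) = (-9 + (-198*(-1/27) - 100*1/246))*(-287) = (-9 + (22/3 - 50/123))*(-287) = (-9 + 284/41)*(-287) = -85/41*(-287) = 595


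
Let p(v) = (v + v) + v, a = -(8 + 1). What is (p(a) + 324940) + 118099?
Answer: 443012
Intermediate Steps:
a = -9 (a = -1*9 = -9)
p(v) = 3*v (p(v) = 2*v + v = 3*v)
(p(a) + 324940) + 118099 = (3*(-9) + 324940) + 118099 = (-27 + 324940) + 118099 = 324913 + 118099 = 443012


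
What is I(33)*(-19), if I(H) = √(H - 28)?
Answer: -19*√5 ≈ -42.485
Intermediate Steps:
I(H) = √(-28 + H)
I(33)*(-19) = √(-28 + 33)*(-19) = √5*(-19) = -19*√5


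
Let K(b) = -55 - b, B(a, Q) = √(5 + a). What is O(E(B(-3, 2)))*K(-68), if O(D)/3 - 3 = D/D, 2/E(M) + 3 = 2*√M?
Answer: 156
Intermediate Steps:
E(M) = 2/(-3 + 2*√M)
O(D) = 12 (O(D) = 9 + 3*(D/D) = 9 + 3*1 = 9 + 3 = 12)
O(E(B(-3, 2)))*K(-68) = 12*(-55 - 1*(-68)) = 12*(-55 + 68) = 12*13 = 156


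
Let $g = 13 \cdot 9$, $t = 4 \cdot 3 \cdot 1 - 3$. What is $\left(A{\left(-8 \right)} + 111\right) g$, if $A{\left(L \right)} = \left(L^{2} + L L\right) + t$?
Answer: $29016$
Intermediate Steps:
$t = 9$ ($t = 4 \cdot 3 - 3 = 12 - 3 = 9$)
$A{\left(L \right)} = 9 + 2 L^{2}$ ($A{\left(L \right)} = \left(L^{2} + L L\right) + 9 = \left(L^{2} + L^{2}\right) + 9 = 2 L^{2} + 9 = 9 + 2 L^{2}$)
$g = 117$
$\left(A{\left(-8 \right)} + 111\right) g = \left(\left(9 + 2 \left(-8\right)^{2}\right) + 111\right) 117 = \left(\left(9 + 2 \cdot 64\right) + 111\right) 117 = \left(\left(9 + 128\right) + 111\right) 117 = \left(137 + 111\right) 117 = 248 \cdot 117 = 29016$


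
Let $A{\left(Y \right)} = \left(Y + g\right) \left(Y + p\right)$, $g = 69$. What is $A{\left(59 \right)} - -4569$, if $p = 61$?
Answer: $19929$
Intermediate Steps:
$A{\left(Y \right)} = \left(61 + Y\right) \left(69 + Y\right)$ ($A{\left(Y \right)} = \left(Y + 69\right) \left(Y + 61\right) = \left(69 + Y\right) \left(61 + Y\right) = \left(61 + Y\right) \left(69 + Y\right)$)
$A{\left(59 \right)} - -4569 = \left(4209 + 59^{2} + 130 \cdot 59\right) - -4569 = \left(4209 + 3481 + 7670\right) + 4569 = 15360 + 4569 = 19929$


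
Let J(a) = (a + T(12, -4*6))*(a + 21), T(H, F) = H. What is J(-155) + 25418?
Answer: 44580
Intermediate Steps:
J(a) = (12 + a)*(21 + a) (J(a) = (a + 12)*(a + 21) = (12 + a)*(21 + a))
J(-155) + 25418 = (252 + (-155)² + 33*(-155)) + 25418 = (252 + 24025 - 5115) + 25418 = 19162 + 25418 = 44580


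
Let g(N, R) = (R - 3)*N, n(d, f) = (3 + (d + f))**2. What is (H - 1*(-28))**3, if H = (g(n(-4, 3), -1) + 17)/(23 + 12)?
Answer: 944076141/42875 ≈ 22019.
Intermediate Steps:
n(d, f) = (3 + d + f)**2
g(N, R) = N*(-3 + R) (g(N, R) = (-3 + R)*N = N*(-3 + R))
H = 1/35 (H = ((3 - 4 + 3)**2*(-3 - 1) + 17)/(23 + 12) = (2**2*(-4) + 17)/35 = (4*(-4) + 17)*(1/35) = (-16 + 17)*(1/35) = 1*(1/35) = 1/35 ≈ 0.028571)
(H - 1*(-28))**3 = (1/35 - 1*(-28))**3 = (1/35 + 28)**3 = (981/35)**3 = 944076141/42875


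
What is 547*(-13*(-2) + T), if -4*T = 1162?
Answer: -289363/2 ≈ -1.4468e+5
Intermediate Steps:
T = -581/2 (T = -¼*1162 = -581/2 ≈ -290.50)
547*(-13*(-2) + T) = 547*(-13*(-2) - 581/2) = 547*(26 - 581/2) = 547*(-529/2) = -289363/2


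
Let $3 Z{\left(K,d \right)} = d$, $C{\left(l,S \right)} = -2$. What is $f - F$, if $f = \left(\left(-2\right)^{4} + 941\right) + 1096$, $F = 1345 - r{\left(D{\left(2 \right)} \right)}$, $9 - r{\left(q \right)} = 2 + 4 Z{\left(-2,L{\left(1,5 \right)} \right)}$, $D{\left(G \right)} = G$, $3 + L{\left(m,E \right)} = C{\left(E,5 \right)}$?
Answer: $\frac{2165}{3} \approx 721.67$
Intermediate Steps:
$L{\left(m,E \right)} = -5$ ($L{\left(m,E \right)} = -3 - 2 = -5$)
$Z{\left(K,d \right)} = \frac{d}{3}$
$r{\left(q \right)} = \frac{41}{3}$ ($r{\left(q \right)} = 9 - \left(2 + 4 \cdot \frac{1}{3} \left(-5\right)\right) = 9 - \left(2 + 4 \left(- \frac{5}{3}\right)\right) = 9 - \left(2 - \frac{20}{3}\right) = 9 - - \frac{14}{3} = 9 + \frac{14}{3} = \frac{41}{3}$)
$F = \frac{3994}{3}$ ($F = 1345 - \frac{41}{3} = \frac{3994}{3} \approx 1331.3$)
$f = 2053$ ($f = \left(16 + 941\right) + 1096 = 957 + 1096 = 2053$)
$f - F = 2053 - \frac{3994}{3} = \frac{2165}{3}$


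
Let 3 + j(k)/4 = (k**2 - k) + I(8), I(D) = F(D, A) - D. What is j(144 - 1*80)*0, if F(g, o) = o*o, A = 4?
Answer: 0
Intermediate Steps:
F(g, o) = o**2
I(D) = 16 - D (I(D) = 4**2 - D = 16 - D)
j(k) = 20 - 4*k + 4*k**2 (j(k) = -12 + 4*((k**2 - k) + (16 - 1*8)) = -12 + 4*((k**2 - k) + (16 - 8)) = -12 + 4*((k**2 - k) + 8) = -12 + 4*(8 + k**2 - k) = -12 + (32 - 4*k + 4*k**2) = 20 - 4*k + 4*k**2)
j(144 - 1*80)*0 = (20 - 4*(144 - 1*80) + 4*(144 - 1*80)**2)*0 = (20 - 4*(144 - 80) + 4*(144 - 80)**2)*0 = (20 - 4*64 + 4*64**2)*0 = (20 - 256 + 4*4096)*0 = (20 - 256 + 16384)*0 = 16148*0 = 0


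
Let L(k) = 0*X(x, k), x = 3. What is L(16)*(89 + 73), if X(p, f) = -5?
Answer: 0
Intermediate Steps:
L(k) = 0 (L(k) = 0*(-5) = 0)
L(16)*(89 + 73) = 0*(89 + 73) = 0*162 = 0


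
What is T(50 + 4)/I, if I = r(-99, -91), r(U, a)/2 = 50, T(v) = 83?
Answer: 83/100 ≈ 0.83000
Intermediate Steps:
r(U, a) = 100 (r(U, a) = 2*50 = 100)
I = 100
T(50 + 4)/I = 83/100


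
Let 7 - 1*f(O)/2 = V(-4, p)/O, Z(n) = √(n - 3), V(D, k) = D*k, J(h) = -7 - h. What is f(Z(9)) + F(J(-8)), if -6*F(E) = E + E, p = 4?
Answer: 41/3 + 16*√6/3 ≈ 26.731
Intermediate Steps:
Z(n) = √(-3 + n)
f(O) = 14 + 32/O (f(O) = 14 - 2*(-4*4)/O = 14 - (-32)/O = 14 + 32/O)
F(E) = -E/3 (F(E) = -(E + E)/6 = -E/3)
f(Z(9)) + F(J(-8)) = (14 + 32/(√(-3 + 9))) - (-7 - 1*(-8))/3 = (14 + 32/(√6)) - (-7 + 8)/3 = (14 + 32*(√6/6)) - ⅓*1 = (14 + 16*√6/3) - ⅓ = 41/3 + 16*√6/3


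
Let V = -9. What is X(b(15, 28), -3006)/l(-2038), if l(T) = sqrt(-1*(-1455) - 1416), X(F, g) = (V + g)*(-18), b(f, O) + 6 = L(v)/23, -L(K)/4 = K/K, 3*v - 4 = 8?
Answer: 18090*sqrt(39)/13 ≈ 8690.2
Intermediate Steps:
v = 4 (v = 4/3 + (1/3)*8 = 4/3 + 8/3 = 4)
L(K) = -4 (L(K) = -4*K/K = -4*1 = -4)
b(f, O) = -142/23 (b(f, O) = -6 - 4/23 = -142/23)
X(F, g) = 162 - 18*g (X(F, g) = (-9 + g)*(-18) = 162 - 18*g)
l(T) = sqrt(39) (l(T) = sqrt(1455 - 1416) = sqrt(39))
X(b(15, 28), -3006)/l(-2038) = (162 - 18*(-3006))/(sqrt(39)) = (162 + 54108)*(sqrt(39)/39) = 54270*(sqrt(39)/39) = 18090*sqrt(39)/13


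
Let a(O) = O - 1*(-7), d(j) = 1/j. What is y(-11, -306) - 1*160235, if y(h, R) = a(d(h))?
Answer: -1762509/11 ≈ -1.6023e+5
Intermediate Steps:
d(j) = 1/j
a(O) = 7 + O (a(O) = O + 7 = 7 + O)
y(h, R) = 7 + 1/h
y(-11, -306) - 1*160235 = (7 + 1/(-11)) - 1*160235 = (7 - 1/11) - 160235 = 76/11 - 160235 = -1762509/11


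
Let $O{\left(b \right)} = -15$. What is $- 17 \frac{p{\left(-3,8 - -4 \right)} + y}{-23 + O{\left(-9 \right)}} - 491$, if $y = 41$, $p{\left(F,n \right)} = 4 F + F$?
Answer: $- \frac{9108}{19} \approx -479.37$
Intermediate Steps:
$p{\left(F,n \right)} = 5 F$
$- 17 \frac{p{\left(-3,8 - -4 \right)} + y}{-23 + O{\left(-9 \right)}} - 491 = - 17 \frac{5 \left(-3\right) + 41}{-23 - 15} - 491 = - 17 \frac{-15 + 41}{-38} - 491 = - 17 \cdot 26 \left(- \frac{1}{38}\right) - 491 = \left(-17\right) \left(- \frac{13}{19}\right) - 491 = \frac{221}{19} - 491 = - \frac{9108}{19}$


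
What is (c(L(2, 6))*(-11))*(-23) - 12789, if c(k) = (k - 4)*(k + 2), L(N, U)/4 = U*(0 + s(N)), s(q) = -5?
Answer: 3689107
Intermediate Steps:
L(N, U) = -20*U (L(N, U) = 4*(U*(0 - 5)) = 4*(U*(-5)) = 4*(-5*U) = -20*U)
c(k) = (-4 + k)*(2 + k)
(c(L(2, 6))*(-11))*(-23) - 12789 = ((-8 + (-20*6)**2 - (-40)*6)*(-11))*(-23) - 12789 = ((-8 + (-120)**2 - 2*(-120))*(-11))*(-23) - 12789 = ((-8 + 14400 + 240)*(-11))*(-23) - 12789 = (14632*(-11))*(-23) - 12789 = -160952*(-23) - 12789 = 3701896 - 12789 = 3689107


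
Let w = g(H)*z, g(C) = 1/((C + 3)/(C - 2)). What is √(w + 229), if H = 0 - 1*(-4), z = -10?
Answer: √11081/7 ≈ 15.038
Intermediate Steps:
H = 4 (H = 0 + 4 = 4)
g(C) = (-2 + C)/(3 + C) (g(C) = 1/((3 + C)/(-2 + C)) = (-2 + C)/(3 + C))
w = -20/7 (w = ((-2 + 4)/(3 + 4))*(-10) = (2/7)*(-10) = -20/7 ≈ -2.8571)
√(w + 229) = √(-20/7 + 229) = √(1583/7) = √11081/7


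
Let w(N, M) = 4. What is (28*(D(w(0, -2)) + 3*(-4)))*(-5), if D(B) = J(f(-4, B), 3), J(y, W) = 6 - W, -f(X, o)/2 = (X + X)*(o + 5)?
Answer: 1260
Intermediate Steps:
f(X, o) = -4*X*(5 + o) (f(X, o) = -2*(X + X)*(o + 5) = -2*2*X*(5 + o) = -4*X*(5 + o))
D(B) = 3 (D(B) = 6 - 1*3 = 6 - 3 = 3)
(28*(D(w(0, -2)) + 3*(-4)))*(-5) = (28*(3 + 3*(-4)))*(-5) = (28*(3 - 12))*(-5) = (28*(-9))*(-5) = -252*(-5) = 1260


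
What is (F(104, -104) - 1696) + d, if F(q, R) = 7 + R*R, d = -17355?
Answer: -8228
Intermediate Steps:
F(q, R) = 7 + R**2
(F(104, -104) - 1696) + d = ((7 + (-104)**2) - 1696) - 17355 = ((7 + 10816) - 1696) - 17355 = (10823 - 1696) - 17355 = 9127 - 17355 = -8228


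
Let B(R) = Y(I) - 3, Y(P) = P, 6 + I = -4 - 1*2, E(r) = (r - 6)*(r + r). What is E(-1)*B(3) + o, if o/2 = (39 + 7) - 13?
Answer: -144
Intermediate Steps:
E(r) = 2*r*(-6 + r) (E(r) = (-6 + r)*(2*r) = 2*r*(-6 + r))
I = -12 (I = -6 + (-4 - 1*2) = -6 + (-4 - 2) = -6 - 6 = -12)
B(R) = -15 (B(R) = -12 - 3 = -15)
o = 66 (o = 2*((39 + 7) - 13) = 2*(46 - 13) = 2*33 = 66)
E(-1)*B(3) + o = (2*(-1)*(-6 - 1))*(-15) + 66 = (2*(-1)*(-7))*(-15) + 66 = 14*(-15) + 66 = -210 + 66 = -144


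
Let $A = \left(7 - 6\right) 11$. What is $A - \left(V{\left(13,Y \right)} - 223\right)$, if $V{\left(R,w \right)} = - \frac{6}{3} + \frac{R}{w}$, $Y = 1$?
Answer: $223$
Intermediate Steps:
$V{\left(R,w \right)} = -2 + \frac{R}{w}$ ($V{\left(R,w \right)} = \left(-6\right) \frac{1}{3} + \frac{R}{w} = -2 + \frac{R}{w}$)
$A = 11$ ($A = 1 \cdot 11 = 11$)
$A - \left(V{\left(13,Y \right)} - 223\right) = 11 - \left(\left(-2 + \frac{13}{1}\right) - 223\right) = 11 - \left(\left(-2 + 13 \cdot 1\right) - 223\right) = 11 - \left(\left(-2 + 13\right) - 223\right) = 11 - \left(11 - 223\right) = 11 - -212 = 11 + 212 = 223$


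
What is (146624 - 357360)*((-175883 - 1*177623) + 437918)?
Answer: -17788647232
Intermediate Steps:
(146624 - 357360)*((-175883 - 1*177623) + 437918) = -210736*((-175883 - 177623) + 437918) = -210736*(-353506 + 437918) = -210736*84412 = -17788647232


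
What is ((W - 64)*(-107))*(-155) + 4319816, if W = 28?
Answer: 3722756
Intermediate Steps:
((W - 64)*(-107))*(-155) + 4319816 = ((28 - 64)*(-107))*(-155) + 4319816 = -36*(-107)*(-155) + 4319816 = 3852*(-155) + 4319816 = -597060 + 4319816 = 3722756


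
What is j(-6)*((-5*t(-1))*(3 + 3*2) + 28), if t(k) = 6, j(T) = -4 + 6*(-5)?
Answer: 8228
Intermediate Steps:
j(T) = -34 (j(T) = -4 - 30 = -34)
j(-6)*((-5*t(-1))*(3 + 3*2) + 28) = -34*((-5*6)*(3 + 3*2) + 28) = -34*(-30*(3 + 6) + 28) = -34*(-30*9 + 28) = -34*(-270 + 28) = -34*(-242) = 8228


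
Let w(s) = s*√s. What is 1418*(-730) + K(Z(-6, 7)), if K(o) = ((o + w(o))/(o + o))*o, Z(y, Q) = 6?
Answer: -1035137 + 3*√6 ≈ -1.0351e+6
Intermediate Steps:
w(s) = s^(3/2)
K(o) = o/2 + o^(3/2)/2 (K(o) = ((o + o^(3/2))/(o + o))*o = ((o + o^(3/2))/((2*o)))*o = ((o + o^(3/2))*(1/(2*o)))*o = ((o + o^(3/2))/(2*o))*o = o/2 + o^(3/2)/2)
1418*(-730) + K(Z(-6, 7)) = 1418*(-730) + ((½)*6 + 6^(3/2)/2) = -1035140 + (3 + (6*√6)/2) = -1035140 + (3 + 3*√6) = -1035137 + 3*√6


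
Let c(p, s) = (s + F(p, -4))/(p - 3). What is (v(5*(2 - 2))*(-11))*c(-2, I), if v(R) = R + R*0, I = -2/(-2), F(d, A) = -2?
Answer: 0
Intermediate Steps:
I = 1 (I = -2*(-½) = 1)
c(p, s) = (-2 + s)/(-3 + p) (c(p, s) = (s - 2)/(p - 3) = (-2 + s)/(-3 + p))
v(R) = R (v(R) = R + 0 = R)
(v(5*(2 - 2))*(-11))*c(-2, I) = ((5*(2 - 2))*(-11))*((-2 + 1)/(-3 - 2)) = ((5*0)*(-11))*(-1/(-5)) = (0*(-11))*(-⅕*(-1)) = 0*(⅕) = 0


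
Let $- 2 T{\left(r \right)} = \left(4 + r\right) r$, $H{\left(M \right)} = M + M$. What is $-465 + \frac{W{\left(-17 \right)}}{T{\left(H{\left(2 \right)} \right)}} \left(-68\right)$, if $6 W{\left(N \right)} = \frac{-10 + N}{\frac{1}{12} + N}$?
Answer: $- \frac{188331}{406} \approx -463.87$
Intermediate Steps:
$H{\left(M \right)} = 2 M$
$W{\left(N \right)} = \frac{-10 + N}{6 \left(\frac{1}{12} + N\right)}$ ($W{\left(N \right)} = \frac{\left(-10 + N\right) \frac{1}{\frac{1}{12} + N}}{6} = \frac{\frac{1}{\frac{1}{12} + N} \left(-10 + N\right)}{6} = \frac{-10 + N}{6 \left(\frac{1}{12} + N\right)}$)
$T{\left(r \right)} = - \frac{r \left(4 + r\right)}{2}$ ($T{\left(r \right)} = - \frac{\left(4 + r\right) r}{2} = - \frac{r \left(4 + r\right)}{2}$)
$-465 + \frac{W{\left(-17 \right)}}{T{\left(H{\left(2 \right)} \right)}} \left(-68\right) = -465 + \frac{2 \frac{1}{1 + 12 \left(-17\right)} \left(-10 - 17\right)}{\left(- \frac{1}{2}\right) 2 \cdot 2 \left(4 + 2 \cdot 2\right)} \left(-68\right) = -465 + \frac{2 \frac{1}{1 - 204} \left(-27\right)}{\left(- \frac{1}{2}\right) 4 \left(4 + 4\right)} \left(-68\right) = -465 + \frac{2 \frac{1}{-203} \left(-27\right)}{\left(- \frac{1}{2}\right) 4 \cdot 8} \left(-68\right) = -465 + \frac{2 \left(- \frac{1}{203}\right) \left(-27\right)}{-16} \left(-68\right) = -465 + \frac{54}{203} \left(- \frac{1}{16}\right) \left(-68\right) = -465 - - \frac{459}{406} = -465 + \frac{459}{406} = - \frac{188331}{406}$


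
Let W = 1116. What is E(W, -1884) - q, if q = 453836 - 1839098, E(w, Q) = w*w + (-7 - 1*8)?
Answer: 2630703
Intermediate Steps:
E(w, Q) = -15 + w² (E(w, Q) = w² + (-7 - 8) = w² - 15 = -15 + w²)
q = -1385262
E(W, -1884) - q = (-15 + 1116²) - 1*(-1385262) = (-15 + 1245456) + 1385262 = 1245441 + 1385262 = 2630703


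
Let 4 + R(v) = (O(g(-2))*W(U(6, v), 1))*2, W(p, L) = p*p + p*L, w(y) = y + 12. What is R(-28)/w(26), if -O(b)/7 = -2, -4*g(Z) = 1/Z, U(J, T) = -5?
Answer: 278/19 ≈ 14.632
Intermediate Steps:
g(Z) = -1/(4*Z)
w(y) = 12 + y
O(b) = 14 (O(b) = -7*(-2) = 14)
W(p, L) = p² + L*p
R(v) = 556 (R(v) = -4 + (14*(-5*(1 - 5)))*2 = -4 + (14*(-5*(-4)))*2 = -4 + (14*20)*2 = -4 + 280*2 = -4 + 560 = 556)
R(-28)/w(26) = 556/(12 + 26) = 556/38 = 556*(1/38) = 278/19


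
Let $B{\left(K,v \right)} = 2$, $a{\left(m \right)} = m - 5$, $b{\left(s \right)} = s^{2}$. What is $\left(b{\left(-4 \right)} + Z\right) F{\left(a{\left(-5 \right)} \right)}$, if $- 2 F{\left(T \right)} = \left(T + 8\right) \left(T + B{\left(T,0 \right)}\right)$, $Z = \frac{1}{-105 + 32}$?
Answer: $- \frac{9336}{73} \approx -127.89$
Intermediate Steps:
$a{\left(m \right)} = -5 + m$ ($a{\left(m \right)} = m - 5 = -5 + m$)
$Z = - \frac{1}{73}$ ($Z = \frac{1}{-73} = - \frac{1}{73} \approx -0.013699$)
$F{\left(T \right)} = - \frac{\left(2 + T\right) \left(8 + T\right)}{2}$ ($F{\left(T \right)} = - \frac{\left(T + 8\right) \left(T + 2\right)}{2} = - \frac{\left(8 + T\right) \left(2 + T\right)}{2} = - \frac{\left(2 + T\right) \left(8 + T\right)}{2}$)
$\left(b{\left(-4 \right)} + Z\right) F{\left(a{\left(-5 \right)} \right)} = \left(\left(-4\right)^{2} - \frac{1}{73}\right) \left(-8 - 5 \left(-5 - 5\right) - \frac{\left(-5 - 5\right)^{2}}{2}\right) = \left(16 - \frac{1}{73}\right) \left(-8 - -50 - \frac{\left(-10\right)^{2}}{2}\right) = \frac{1167 \left(-8 + 50 - 50\right)}{73} = \frac{1167}{73} \left(-8\right) = - \frac{9336}{73}$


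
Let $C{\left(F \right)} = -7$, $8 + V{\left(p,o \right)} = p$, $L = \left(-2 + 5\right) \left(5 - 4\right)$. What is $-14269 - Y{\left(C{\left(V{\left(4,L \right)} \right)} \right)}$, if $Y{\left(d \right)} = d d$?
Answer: $-14318$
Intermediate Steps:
$L = 3$ ($L = 3 \cdot 1 = 3$)
$V{\left(p,o \right)} = -8 + p$
$Y{\left(d \right)} = d^{2}$
$-14269 - Y{\left(C{\left(V{\left(4,L \right)} \right)} \right)} = -14269 - \left(-7\right)^{2} = -14269 - 49 = -14318$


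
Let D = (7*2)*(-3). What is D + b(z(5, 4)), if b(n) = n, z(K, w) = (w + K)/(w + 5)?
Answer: -41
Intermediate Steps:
z(K, w) = (K + w)/(5 + w)
D = -42 (D = 14*(-3) = -42)
D + b(z(5, 4)) = -42 + (5 + 4)/(5 + 4) = -42 + 9/9 = -42 + (1/9)*9 = -42 + 1 = -41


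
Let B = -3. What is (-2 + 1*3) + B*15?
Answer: -44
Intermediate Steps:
(-2 + 1*3) + B*15 = (-2 + 1*3) - 3*15 = (-2 + 3) - 45 = 1 - 45 = -44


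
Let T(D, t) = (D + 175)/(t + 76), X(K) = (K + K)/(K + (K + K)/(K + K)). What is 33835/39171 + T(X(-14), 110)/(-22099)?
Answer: 372685207/431481622 ≈ 0.86373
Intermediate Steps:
X(K) = 2*K/(1 + K) (X(K) = (2*K)/(K + (2*K)/((2*K))) = (2*K)/(K + (2*K)*(1/(2*K))) = (2*K)/(K + 1) = (2*K)/(1 + K) = 2*K/(1 + K))
T(D, t) = (175 + D)/(76 + t)
33835/39171 + T(X(-14), 110)/(-22099) = 33835/39171 + ((175 + 2*(-14)/(1 - 14))/(76 + 110))/(-22099) = 33835*(1/39171) + ((175 + 2*(-14)/(-13))/186)*(-1/22099) = 33835/39171 + ((175 + 2*(-14)*(-1/13))/186)*(-1/22099) = 33835/39171 + ((175 + 28/13)/186)*(-1/22099) = 33835/39171 + ((1/186)*(2303/13))*(-1/22099) = 33835/39171 + (2303/2418)*(-1/22099) = 33835/39171 - 47/1090518 = 372685207/431481622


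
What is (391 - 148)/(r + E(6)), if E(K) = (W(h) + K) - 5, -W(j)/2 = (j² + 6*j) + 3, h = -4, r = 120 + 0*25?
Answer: 243/131 ≈ 1.8550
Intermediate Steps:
r = 120 (r = 120 + 0 = 120)
W(j) = -6 - 12*j - 2*j² (W(j) = -2*((j² + 6*j) + 3) = -2*(3 + j² + 6*j) = -6 - 12*j - 2*j²)
E(K) = 5 + K (E(K) = ((-6 - 12*(-4) - 2*(-4)²) + K) - 5 = ((-6 + 48 - 2*16) + K) - 5 = ((-6 + 48 - 32) + K) - 5 = (10 + K) - 5 = 5 + K)
(391 - 148)/(r + E(6)) = (391 - 148)/(120 + (5 + 6)) = 243/(120 + 11) = 243/131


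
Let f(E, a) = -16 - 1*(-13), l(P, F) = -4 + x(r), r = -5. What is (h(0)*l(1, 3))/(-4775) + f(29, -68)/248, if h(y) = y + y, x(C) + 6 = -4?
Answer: -3/248 ≈ -0.012097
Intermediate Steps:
x(C) = -10 (x(C) = -6 - 4 = -10)
h(y) = 2*y
l(P, F) = -14 (l(P, F) = -4 - 10 = -14)
f(E, a) = -3 (f(E, a) = -16 + 13 = -3)
(h(0)*l(1, 3))/(-4775) + f(29, -68)/248 = ((2*0)*(-14))/(-4775) - 3/248 = (0*(-14))*(-1/4775) - 3*1/248 = 0*(-1/4775) - 3/248 = 0 - 3/248 = -3/248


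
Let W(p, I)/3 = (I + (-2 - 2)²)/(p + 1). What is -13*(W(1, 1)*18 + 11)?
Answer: -6110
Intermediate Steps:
W(p, I) = 3*(16 + I)/(1 + p) (W(p, I) = 3*((I + (-2 - 2)²)/(p + 1)) = 3*((I + (-4)²)/(1 + p)) = 3*((I + 16)/(1 + p)) = 3*((16 + I)/(1 + p)) = 3*(16 + I)/(1 + p))
-13*(W(1, 1)*18 + 11) = -13*((3*(16 + 1)/(1 + 1))*18 + 11) = -13*((3*17/2)*18 + 11) = -13*((3*(½)*17)*18 + 11) = -13*((51/2)*18 + 11) = -13*(459 + 11) = -13*470 = -6110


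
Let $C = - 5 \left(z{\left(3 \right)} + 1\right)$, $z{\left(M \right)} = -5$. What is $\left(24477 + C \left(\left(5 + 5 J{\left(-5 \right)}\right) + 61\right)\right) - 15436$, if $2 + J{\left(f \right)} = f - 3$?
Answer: $9361$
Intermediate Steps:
$C = 20$ ($C = - 5 \left(-5 + 1\right) = \left(-5\right) \left(-4\right) = 20$)
$J{\left(f \right)} = -5 + f$ ($J{\left(f \right)} = -2 + \left(f - 3\right) = -2 + \left(-3 + f\right) = -5 + f$)
$\left(24477 + C \left(\left(5 + 5 J{\left(-5 \right)}\right) + 61\right)\right) - 15436 = \left(24477 + 20 \left(\left(5 + 5 \left(-5 - 5\right)\right) + 61\right)\right) - 15436 = \left(24477 + 20 \left(\left(5 + 5 \left(-10\right)\right) + 61\right)\right) - 15436 = \left(24477 + 20 \left(\left(5 - 50\right) + 61\right)\right) - 15436 = \left(24477 + 20 \left(-45 + 61\right)\right) - 15436 = \left(24477 + 20 \cdot 16\right) - 15436 = \left(24477 + 320\right) - 15436 = 24797 - 15436 = 9361$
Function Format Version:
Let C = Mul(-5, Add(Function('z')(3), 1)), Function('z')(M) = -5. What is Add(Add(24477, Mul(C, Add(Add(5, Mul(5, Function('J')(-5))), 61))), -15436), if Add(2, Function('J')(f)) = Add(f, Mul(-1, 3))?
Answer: 9361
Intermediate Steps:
C = 20 (C = Mul(-5, Add(-5, 1)) = Mul(-5, -4) = 20)
Function('J')(f) = Add(-5, f) (Function('J')(f) = Add(-2, Add(f, Mul(-1, 3))) = Add(-2, Add(f, -3)) = Add(-2, Add(-3, f)) = Add(-5, f))
Add(Add(24477, Mul(C, Add(Add(5, Mul(5, Function('J')(-5))), 61))), -15436) = Add(Add(24477, Mul(20, Add(Add(5, Mul(5, Add(-5, -5))), 61))), -15436) = Add(Add(24477, Mul(20, Add(Add(5, Mul(5, -10)), 61))), -15436) = Add(Add(24477, Mul(20, Add(Add(5, -50), 61))), -15436) = Add(Add(24477, Mul(20, Add(-45, 61))), -15436) = Add(Add(24477, Mul(20, 16)), -15436) = Add(Add(24477, 320), -15436) = Add(24797, -15436) = 9361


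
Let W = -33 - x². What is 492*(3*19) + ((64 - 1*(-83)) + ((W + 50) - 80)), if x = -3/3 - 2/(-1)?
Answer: 28127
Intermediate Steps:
x = 1 (x = -3*⅓ - 2*(-1) = -1 + 2 = 1)
W = -34 (W = -33 - 1*1² = -33 - 1*1 = -33 - 1 = -34)
492*(3*19) + ((64 - 1*(-83)) + ((W + 50) - 80)) = 492*(3*19) + ((64 - 1*(-83)) + ((-34 + 50) - 80)) = 492*57 + ((64 + 83) + (16 - 80)) = 28044 + (147 - 64) = 28044 + 83 = 28127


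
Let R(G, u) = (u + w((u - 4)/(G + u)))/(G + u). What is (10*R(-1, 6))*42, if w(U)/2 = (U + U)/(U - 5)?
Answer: 10920/23 ≈ 474.78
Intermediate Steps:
w(U) = 4*U/(-5 + U) (w(U) = 2*((U + U)/(U - 5)) = 2*((2*U)/(-5 + U)) = 2*(2*U/(-5 + U)) = 4*U/(-5 + U))
R(G, u) = (u + 4*(-4 + u)/((-5 + (-4 + u)/(G + u))*(G + u)))/(G + u) (R(G, u) = (u + 4*((u - 4)/(G + u))/(-5 + (u - 4)/(G + u)))/(G + u) = (u + 4*((-4 + u)/(G + u))/(-5 + (-4 + u)/(G + u)))/(G + u) = (u + 4*(-4 + u)/((-5 + (-4 + u)/(G + u))*(G + u)))/(G + u))
(10*R(-1, 6))*42 = (10*((16 - 4*6 + 6*(4 + 4*6 + 5*(-1)))/((-1 + 6)*(4 + 4*6 + 5*(-1)))))*42 = (10*((16 - 24 + 6*(4 + 24 - 5))/(5*(4 + 24 - 5))))*42 = (10*((⅕)*(16 - 24 + 6*23)/23))*42 = (10*((⅕)*(1/23)*(16 - 24 + 138)))*42 = (10*((⅕)*(1/23)*130))*42 = (10*(26/23))*42 = (260/23)*42 = 10920/23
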